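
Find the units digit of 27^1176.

1

Last digits of 7^n: 7, 9, 3, 1 (period 4).
1176 leaves remainder 0 on division by 4, so 27^1176 ends in 1.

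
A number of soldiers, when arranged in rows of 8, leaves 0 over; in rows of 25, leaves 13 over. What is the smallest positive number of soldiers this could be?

x ≡ 0 (mod 8) gives x ∈ {0, 8, 16, 24, 32, 40, 48, 56, …}.
The first of these with x mod 25 = 13 is 88.

88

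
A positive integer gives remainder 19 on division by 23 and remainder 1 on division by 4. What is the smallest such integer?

65

Since 4·6 ≡ 1 (mod 23), take x = 1 + 4·((19−1)·6 mod 23) = 1 + 4·16 = 65.
Check: 65 mod 23 = 19, 65 mod 4 = 1.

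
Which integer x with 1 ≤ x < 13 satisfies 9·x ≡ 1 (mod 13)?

3

9·3 = 27 = 2·13 + 1, so 9⁻¹ ≡ 3 (mod 13).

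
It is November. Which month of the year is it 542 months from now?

542 − 45·12 = 2, so 542 ≡ 2 (mod 12).
November + 2 months → January.

January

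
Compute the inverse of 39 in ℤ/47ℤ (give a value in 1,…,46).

39·41 = 1599 = 34·47 + 1, so 39⁻¹ ≡ 41 (mod 47).

41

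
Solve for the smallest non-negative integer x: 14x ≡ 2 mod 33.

14⁻¹ ≡ 26 (mod 33) because 14·26 = 364 = 11·33 + 1.
Multiplying both sides by 26: x ≡ 26·2 = 52 ≡ 19 (mod 33).
Check: 14·19 = 266 = 8·33 + 2.

19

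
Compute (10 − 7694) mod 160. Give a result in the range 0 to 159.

156

7694 mod 160 = 14 (since 48·160 = 7680).
(10 − 14) mod 160 = 156.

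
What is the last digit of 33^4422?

Last digits of 3^n: 3, 9, 7, 1 (period 4).
4422 leaves remainder 2 on division by 4, so 33^4422 ends in 9.

9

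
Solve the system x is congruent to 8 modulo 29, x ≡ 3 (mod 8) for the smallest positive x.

x ≡ 3 (mod 8) gives x ∈ {3, 11, 19, 27, 35, 43, 51, 59, …}.
The first of these with x mod 29 = 8 is 211.

211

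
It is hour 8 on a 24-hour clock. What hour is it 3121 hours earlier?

3121 mod 24 = 1 (since 130·24 = 3120).
(8 − 1) mod 24 = 7.

7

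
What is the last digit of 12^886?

Last digits of 2^n: 2, 4, 8, 6 (period 4).
886 leaves remainder 2 on division by 4, so 12^886 ends in 4.

4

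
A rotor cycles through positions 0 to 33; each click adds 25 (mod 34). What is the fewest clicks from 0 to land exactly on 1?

34 = 1·25 + 9
25 = 2·9 + 7
9 = 1·7 + 2
7 = 3·2 + 1
2 = 2·1 + 0
Back-substituting gives 25·15 ≡ 1 (mod 34).

15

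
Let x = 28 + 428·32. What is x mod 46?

428·32 = 13696.
Dividing 13696 by 46 gives quotient 297 and remainder 34.
(28 + 34) mod 46 = 16.

16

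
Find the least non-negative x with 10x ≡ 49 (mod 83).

The inverse of 10 mod 83 is 25 (since 10·25 = 250 ≡ 1).
So x ≡ 25·49 = 1225 ≡ 63 (mod 83).
Check: 10·63 = 630 = 7·83 + 49.

63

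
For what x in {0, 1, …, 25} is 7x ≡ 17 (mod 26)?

21

The inverse of 7 mod 26 is 15 (since 7·15 = 105 ≡ 1).
So x ≡ 15·17 = 255 ≡ 21 (mod 26).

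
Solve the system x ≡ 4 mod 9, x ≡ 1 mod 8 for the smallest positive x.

49

x ≡ 1 (mod 8) gives x ∈ {1, 9, 17, 25, 33, 41, 49}.
The first of these with x mod 9 = 4 is 49.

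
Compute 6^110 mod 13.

Successive squares of 6 mod 13: 6^1≡6, 6^2≡10, 6^4≡9, 6^8≡3, 6^16≡9, 6^32≡3, 6^64≡9.
110 = 2 + 4 + 8 + 32 + 64, so 6^110 ≡ 10·9·3·3·9 ≡ 10 (mod 13).

10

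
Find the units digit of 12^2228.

6

Last digits of 2^n: 2, 4, 8, 6 (period 4).
2228 mod 4 = 0, so the last digit matches 2^4 = 6.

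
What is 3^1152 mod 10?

The units digit of 3^n cycles with period 4: 3, 9, 7, 1, …
1152 mod 4 = 0, so the last digit matches 3^4 = 1.

1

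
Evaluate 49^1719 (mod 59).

Successive squares of 49 mod 59: 49^1≡49, 49^2≡41, 49^4≡29, 49^8≡15, 49^16≡48, 49^32≡3, 49^64≡9, 49^128≡22, 49^256≡12, 49^512≡26, 49^1024≡27.
Since 1719 = 1 + 2 + 4 + 16 + 32 + 128 + 512 + 1024 in binary, 49^1719 ≡ 49·41·29·48·3·22·26·27 ≡ 15 (mod 59).

15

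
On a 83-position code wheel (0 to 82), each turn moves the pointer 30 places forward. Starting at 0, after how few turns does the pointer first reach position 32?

73

The inverse of 30 mod 83 is 36 (since 30·36 = 1080 ≡ 1).
So x ≡ 36·32 = 1152 ≡ 73 (mod 83).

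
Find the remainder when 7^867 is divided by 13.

5

By repeated squaring mod 13: 7^1≡7, 7^2≡10, 7^4≡9, 7^8≡3, 7^16≡9, 7^32≡3, 7^64≡9, 7^128≡3, 7^256≡9, 7^512≡3.
867 = 1 + 2 + 32 + 64 + 256 + 512, so 7^867 ≡ 7·10·3·9·9·3 ≡ 5 (mod 13).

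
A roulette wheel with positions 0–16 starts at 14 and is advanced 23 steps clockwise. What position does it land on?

3

23 − 1·17 = 6, so 23 ≡ 6 (mod 17).
(14 + 6) mod 17 = 3.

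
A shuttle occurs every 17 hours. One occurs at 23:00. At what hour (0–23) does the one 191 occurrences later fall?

191·17 = 3247.
3247 mod 24 = 7 (since 135·24 = 3240).
(23 + 7) mod 24 = 6.

6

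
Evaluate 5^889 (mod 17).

Square-and-reduce mod 17: 5^1≡5, 5^2≡8, 5^4≡13, 5^8≡16, 5^16≡1, 5^32≡1, 5^64≡1, 5^128≡1, 5^256≡1, 5^512≡1.
Since 889 = 1 + 8 + 16 + 32 + 64 + 256 + 512 in binary, 5^889 ≡ 5·16·1·1·1·1·1 ≡ 12 (mod 17).

12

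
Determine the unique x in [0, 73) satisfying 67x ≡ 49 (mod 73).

4

The inverse of 67 mod 73 is 12 (since 67·12 = 804 ≡ 1).
So x ≡ 12·49 = 588 ≡ 4 (mod 73).
Check: 67·4 = 268 = 3·73 + 49.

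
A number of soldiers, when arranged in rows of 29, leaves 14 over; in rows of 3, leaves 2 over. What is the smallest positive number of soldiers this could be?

14

x ≡ 2 (mod 3) gives x ∈ {2, 5, 8, 11, 14}.
The first of these with x mod 29 = 14 is 14.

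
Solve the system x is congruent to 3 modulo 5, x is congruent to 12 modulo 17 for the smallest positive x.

63

x ≡ 3 (mod 5) gives x ∈ {3, 8, 13, 18, 23, 28, 33, 38, …}.
The first of these with x mod 17 = 12 is 63.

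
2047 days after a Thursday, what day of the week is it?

Sunday

2047 = 292·7 + 3, so 2047 mod 7 = 3.
Thursday + 3 days → Sunday.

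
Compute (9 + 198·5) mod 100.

99

198·5 = 990.
990 mod 100 = 90 (since 9·100 = 900).
(9 + 90) mod 100 = 99.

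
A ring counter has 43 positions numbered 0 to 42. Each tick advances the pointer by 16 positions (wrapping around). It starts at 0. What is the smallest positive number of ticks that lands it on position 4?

The inverse of 16 mod 43 is 35 (since 16·35 = 560 ≡ 1).
Multiplying both sides by 35: x ≡ 35·4 = 140 ≡ 11 (mod 43).

11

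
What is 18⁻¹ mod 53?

18·3 = 54 = 1·53 + 1, so 18⁻¹ ≡ 3 (mod 53).

3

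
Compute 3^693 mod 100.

23

Square-and-reduce mod 100: 3^1≡3, 3^2≡9, 3^4≡81, 3^8≡61, 3^16≡21, 3^32≡41, 3^64≡81, 3^128≡61, 3^256≡21, 3^512≡41.
693 = 1 + 4 + 16 + 32 + 128 + 512, so 3^693 ≡ 3·81·21·41·61·41 ≡ 23 (mod 100).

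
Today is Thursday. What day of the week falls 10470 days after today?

10470 mod 7 = 5 (since 1495·7 = 10465).
Thursday + 5 days → Tuesday.

Tuesday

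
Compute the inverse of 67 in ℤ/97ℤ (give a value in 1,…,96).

97 = 1·67 + 30
67 = 2·30 + 7
30 = 4·7 + 2
7 = 3·2 + 1
2 = 2·1 + 0
Back-substituting gives 67·42 ≡ 1 (mod 97).

42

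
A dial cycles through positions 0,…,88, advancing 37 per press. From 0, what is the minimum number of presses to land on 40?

The inverse of 37 mod 89 is 77 (since 37·77 = 2849 ≡ 1).
Multiplying both sides by 77: x ≡ 77·40 = 3080 ≡ 54 (mod 89).

54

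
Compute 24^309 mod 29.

24

By repeated squaring mod 29: 24^1≡24, 24^2≡25, 24^4≡16, 24^8≡24, 24^16≡25, 24^32≡16, 24^64≡24, 24^128≡25, 24^256≡16.
Since 309 = 1 + 4 + 16 + 32 + 256 in binary, 24^309 ≡ 24·16·25·16·16 ≡ 24 (mod 29).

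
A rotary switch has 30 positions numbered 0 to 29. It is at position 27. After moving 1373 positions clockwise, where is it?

20

Dividing 1373 by 30 gives quotient 45 and remainder 23.
(27 + 23) mod 30 = 20.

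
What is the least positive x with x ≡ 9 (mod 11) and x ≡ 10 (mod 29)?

97

Since 29·8 ≡ 1 (mod 11), take x = 10 + 29·((9−10)·8 mod 11) = 10 + 29·3 = 97.
Check: 97 mod 11 = 9, 97 mod 29 = 10.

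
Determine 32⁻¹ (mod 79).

42

79 = 2·32 + 15
32 = 2·15 + 2
15 = 7·2 + 1
2 = 2·1 + 0
Back-substituting gives 32·42 ≡ 1 (mod 79).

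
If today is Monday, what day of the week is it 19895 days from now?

Tuesday

19895 mod 7 = 1 (since 2842·7 = 19894).
Monday + 1 day → Tuesday.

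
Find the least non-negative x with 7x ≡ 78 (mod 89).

62

7⁻¹ ≡ 51 (mod 89) because 7·51 = 357 = 4·89 + 1.
So x ≡ 51·78 = 3978 ≡ 62 (mod 89).
Check: 7·62 = 434 = 4·89 + 78.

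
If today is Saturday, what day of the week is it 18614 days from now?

Sunday

18614 mod 7 = 1 (since 2659·7 = 18613).
Saturday + 1 day → Sunday.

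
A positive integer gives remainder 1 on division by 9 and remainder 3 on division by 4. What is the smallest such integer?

Since 4·7 ≡ 1 (mod 9), take x = 3 + 4·((1−3)·7 mod 9) = 3 + 4·4 = 19.
Check: 19 mod 9 = 1, 19 mod 4 = 3.

19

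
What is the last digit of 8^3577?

The units digit of 8^n cycles with period 4: 8, 4, 2, 6, …
3577 mod 4 = 1, so the last digit matches 8^1 = 8.

8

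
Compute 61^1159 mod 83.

63

Square-and-reduce mod 83: 61^1≡61, 61^2≡69, 61^4≡30, 61^8≡70, 61^16≡3, 61^32≡9, 61^64≡81, 61^128≡4, 61^256≡16, 61^512≡7, 61^1024≡49.
Since 1159 = 1 + 2 + 4 + 128 + 1024 in binary, 61^1159 ≡ 61·69·30·4·49 ≡ 63 (mod 83).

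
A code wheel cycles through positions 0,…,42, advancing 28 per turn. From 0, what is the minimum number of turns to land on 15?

28⁻¹ ≡ 20 (mod 43) because 28·20 = 560 = 13·43 + 1.
So x ≡ 20·15 = 300 ≡ 42 (mod 43).

42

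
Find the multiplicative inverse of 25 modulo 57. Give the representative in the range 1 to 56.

57 = 2·25 + 7
25 = 3·7 + 4
7 = 1·4 + 3
4 = 1·3 + 1
3 = 3·1 + 0
Back-substituting gives 25·16 ≡ 1 (mod 57).

16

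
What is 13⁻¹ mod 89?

48

89 = 6·13 + 11
13 = 1·11 + 2
11 = 5·2 + 1
2 = 2·1 + 0
Back-substituting gives 13·48 ≡ 1 (mod 89).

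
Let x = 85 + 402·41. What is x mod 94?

23

402·41 = 16482.
16482 − 175·94 = 32, so 16482 ≡ 32 (mod 94).
(85 + 32) mod 94 = 23.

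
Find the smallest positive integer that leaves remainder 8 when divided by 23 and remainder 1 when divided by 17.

x ≡ 1 (mod 17) gives x ∈ {1, 18, 35, 52, 69, 86, 103, 120, …}.
The first of these with x mod 23 = 8 is 307.

307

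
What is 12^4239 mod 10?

The units digit of 12^n cycles with period 4: 2, 4, 8, 6, …
4239 leaves remainder 3 on division by 4, so 12^4239 ends in 8.

8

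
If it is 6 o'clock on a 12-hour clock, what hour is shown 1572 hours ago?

Dividing 1572 by 12 gives quotient 131 and remainder 0.
6 − 0 → 6 on a 12-hour dial.

6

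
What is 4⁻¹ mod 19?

19 = 4·4 + 3
4 = 1·3 + 1
3 = 3·1 + 0
Back-substituting gives 4·5 ≡ 1 (mod 19).

5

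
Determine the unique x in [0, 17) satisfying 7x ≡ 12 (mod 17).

7⁻¹ ≡ 5 (mod 17) because 7·5 = 35 = 2·17 + 1.
So x ≡ 5·12 = 60 ≡ 9 (mod 17).

9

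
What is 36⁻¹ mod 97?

36·62 = 2232 = 23·97 + 1, so 36⁻¹ ≡ 62 (mod 97).

62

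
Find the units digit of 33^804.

The units digit of 33^n cycles with period 4: 3, 9, 7, 1, …
804 mod 4 = 0, so the last digit matches 3^4 = 1.

1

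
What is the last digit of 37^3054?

9

Powers of 7 mod 10 repeat with period 4: 7, 9, 3, 1.
3054 mod 4 = 2, so the last digit matches 7^2 = 9.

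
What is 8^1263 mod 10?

The units digit of 8^n cycles with period 4: 8, 4, 2, 6, …
1263 leaves remainder 3 on division by 4, so 8^1263 ends in 2.

2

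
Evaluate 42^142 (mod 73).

Square-and-reduce mod 73: 42^1≡42, 42^2≡12, 42^4≡71, 42^8≡4, 42^16≡16, 42^32≡37, 42^64≡55, 42^128≡32.
142 = 2 + 4 + 8 + 128, so 42^142 ≡ 12·71·4·32 ≡ 67 (mod 73).

67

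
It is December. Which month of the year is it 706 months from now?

706 = 58·12 + 10, so 706 mod 12 = 10.
December + 10 months → October.

October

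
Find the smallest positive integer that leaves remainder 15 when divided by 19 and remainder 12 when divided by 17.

148

x ≡ 12 (mod 17) gives x ∈ {12, 29, 46, 63, 80, 97, 114, 131, …}.
The first of these with x mod 19 = 15 is 148.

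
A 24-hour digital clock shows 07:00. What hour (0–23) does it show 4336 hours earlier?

4336 mod 24 = 16 (since 180·24 = 4320).
(7 − 16) mod 24 = 15.

15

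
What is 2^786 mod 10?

4

Powers of 2 mod 10 repeat with period 4: 2, 4, 8, 6.
786 leaves remainder 2 on division by 4, so 2^786 ends in 4.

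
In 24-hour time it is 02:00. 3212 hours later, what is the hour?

3212 mod 24 = 20 (since 133·24 = 3192).
(2 + 20) mod 24 = 22.

22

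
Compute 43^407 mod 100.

7

By repeated squaring mod 100: 43^1≡43, 43^2≡49, 43^4≡1, 43^8≡1, 43^16≡1, 43^32≡1, 43^64≡1, 43^128≡1, 43^256≡1.
Since 407 = 1 + 2 + 4 + 16 + 128 + 256 in binary, 43^407 ≡ 43·49·1·1·1·1 ≡ 7 (mod 100).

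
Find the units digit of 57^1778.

9

Powers of 7 mod 10 repeat with period 4: 7, 9, 3, 1.
1778 leaves remainder 2 on division by 4, so 57^1778 ends in 9.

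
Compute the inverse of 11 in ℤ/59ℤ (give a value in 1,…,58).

43

11·43 = 473 = 8·59 + 1, so 11⁻¹ ≡ 43 (mod 59).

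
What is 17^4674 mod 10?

9

Last digits of 7^n: 7, 9, 3, 1 (period 4).
4674 leaves remainder 2 on division by 4, so 17^4674 ends in 9.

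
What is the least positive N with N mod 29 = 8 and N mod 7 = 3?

x ≡ 3 (mod 7) gives x ∈ {3, 10, 17, 24, 31, 38, 45, 52, …}.
The first of these with x mod 29 = 8 is 66.

66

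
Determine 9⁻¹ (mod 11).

11 = 1·9 + 2
9 = 4·2 + 1
2 = 2·1 + 0
Back-substituting gives 9·5 ≡ 1 (mod 11).

5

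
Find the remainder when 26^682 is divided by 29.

Square-and-reduce mod 29: 26^1≡26, 26^2≡9, 26^4≡23, 26^8≡7, 26^16≡20, 26^32≡23, 26^64≡7, 26^128≡20, 26^256≡23, 26^512≡7.
682 = 2 + 8 + 32 + 128 + 512, so 26^682 ≡ 9·7·23·20·7 ≡ 5 (mod 29).

5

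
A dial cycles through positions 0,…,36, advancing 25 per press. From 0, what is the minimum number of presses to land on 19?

20

25⁻¹ ≡ 3 (mod 37) because 25·3 = 75 = 2·37 + 1.
So x ≡ 3·19 = 57 ≡ 20 (mod 37).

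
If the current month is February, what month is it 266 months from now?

266 = 22·12 + 2, so 266 mod 12 = 2.
February + 2 months → April.

April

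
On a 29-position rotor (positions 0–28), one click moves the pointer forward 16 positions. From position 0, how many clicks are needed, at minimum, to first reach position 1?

16·20 = 320 = 11·29 + 1, so 16⁻¹ ≡ 20 (mod 29).

20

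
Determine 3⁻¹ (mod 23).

23 = 7·3 + 2
3 = 1·2 + 1
2 = 2·1 + 0
Back-substituting gives 3·8 ≡ 1 (mod 23).

8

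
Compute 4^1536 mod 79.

Successive squares of 4 mod 79: 4^1≡4, 4^2≡16, 4^4≡19, 4^8≡45, 4^16≡50, 4^32≡51, 4^64≡73, 4^128≡36, 4^256≡32, 4^512≡76, 4^1024≡9.
Since 1536 = 512 + 1024 in binary, 4^1536 ≡ 76·9 ≡ 52 (mod 79).

52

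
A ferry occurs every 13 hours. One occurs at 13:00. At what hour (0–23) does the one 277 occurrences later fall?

277·13 = 3601.
3601 mod 24 = 1 (since 150·24 = 3600).
(13 + 1) mod 24 = 14.

14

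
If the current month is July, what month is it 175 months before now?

Dividing 175 by 12 gives quotient 14 and remainder 7.
July − 7 months → December.

December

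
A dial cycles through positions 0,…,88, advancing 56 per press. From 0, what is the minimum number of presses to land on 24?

The inverse of 56 mod 89 is 62 (since 56·62 = 3472 ≡ 1).
So x ≡ 62·24 = 1488 ≡ 64 (mod 89).
Check: 56·64 = 3584 = 40·89 + 24.

64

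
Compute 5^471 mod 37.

14

By repeated squaring mod 37: 5^1≡5, 5^2≡25, 5^4≡33, 5^8≡16, 5^16≡34, 5^32≡9, 5^64≡7, 5^128≡12, 5^256≡33.
471 = 1 + 2 + 4 + 16 + 64 + 128 + 256, so 5^471 ≡ 5·25·33·34·7·12·33 ≡ 14 (mod 37).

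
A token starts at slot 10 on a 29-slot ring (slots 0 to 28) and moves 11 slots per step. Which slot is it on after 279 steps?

279·11 = 3069.
3069 = 105·29 + 24, so 3069 mod 29 = 24.
(10 + 24) mod 29 = 5.

5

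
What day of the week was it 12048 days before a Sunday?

12048 mod 7 = 1 (since 1721·7 = 12047).
Sunday − 1 day → Saturday.

Saturday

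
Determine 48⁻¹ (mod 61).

14

48·14 = 672 = 11·61 + 1, so 48⁻¹ ≡ 14 (mod 61).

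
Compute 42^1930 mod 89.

Square-and-reduce mod 89: 42^1≡42, 42^2≡73, 42^4≡78, 42^8≡32, 42^16≡45, 42^32≡67, 42^64≡39, 42^128≡8, 42^256≡64, 42^512≡2, 42^1024≡4.
Since 1930 = 2 + 8 + 128 + 256 + 512 + 1024 in binary, 42^1930 ≡ 73·32·8·64·2·4 ≡ 44 (mod 89).

44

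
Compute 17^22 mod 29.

Successive squares of 17 mod 29: 17^1≡17, 17^2≡28, 17^4≡1, 17^8≡1, 17^16≡1.
Since 22 = 2 + 4 + 16 in binary, 17^22 ≡ 28·1·1 ≡ 28 (mod 29).

28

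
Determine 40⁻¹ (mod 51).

51 = 1·40 + 11
40 = 3·11 + 7
11 = 1·7 + 4
7 = 1·4 + 3
4 = 1·3 + 1
3 = 3·1 + 0
Back-substituting gives 40·37 ≡ 1 (mod 51).

37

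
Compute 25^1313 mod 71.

5

Successive squares of 25 mod 71: 25^1≡25, 25^2≡57, 25^4≡54, 25^8≡5, 25^16≡25, 25^32≡57, 25^64≡54, 25^128≡5, 25^256≡25, 25^512≡57, 25^1024≡54.
1313 = 1 + 32 + 256 + 1024, so 25^1313 ≡ 25·57·25·54 ≡ 5 (mod 71).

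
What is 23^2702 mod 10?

Powers of 3 mod 10 repeat with period 4: 3, 9, 7, 1.
2702 leaves remainder 2 on division by 4, so 23^2702 ends in 9.

9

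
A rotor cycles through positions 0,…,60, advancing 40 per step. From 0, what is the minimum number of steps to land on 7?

20

The inverse of 40 mod 61 is 29 (since 40·29 = 1160 ≡ 1).
So x ≡ 29·7 = 203 ≡ 20 (mod 61).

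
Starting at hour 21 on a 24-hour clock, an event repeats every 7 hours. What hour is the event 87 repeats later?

87·7 = 609.
609 mod 24 = 9 (since 25·24 = 600).
(21 + 9) mod 24 = 6.

6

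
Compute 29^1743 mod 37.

Successive squares of 29 mod 37: 29^1≡29, 29^2≡27, 29^4≡26, 29^8≡10, 29^16≡26, 29^32≡10, 29^64≡26, 29^128≡10, 29^256≡26, 29^512≡10, 29^1024≡26.
Since 1743 = 1 + 2 + 4 + 8 + 64 + 128 + 512 + 1024 in binary, 29^1743 ≡ 29·27·26·10·26·10·10·26 ≡ 6 (mod 37).

6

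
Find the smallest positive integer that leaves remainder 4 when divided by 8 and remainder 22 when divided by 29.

196

x ≡ 4 (mod 8) gives x ∈ {4, 12, 20, 28, 36, 44, 52, 60, …}.
The first of these with x mod 29 = 22 is 196.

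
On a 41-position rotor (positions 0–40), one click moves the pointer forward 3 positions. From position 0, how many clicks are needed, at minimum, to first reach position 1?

14

3·14 = 42 = 1·41 + 1, so 3⁻¹ ≡ 14 (mod 41).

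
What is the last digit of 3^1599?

Powers of 3 mod 10 repeat with period 4: 3, 9, 7, 1.
1599 mod 4 = 3, so the last digit matches 3^3 = 7.

7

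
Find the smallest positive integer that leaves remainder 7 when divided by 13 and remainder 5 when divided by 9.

x ≡ 5 (mod 9) gives x ∈ {5, 14, 23, 32, 41, 50, 59}.
The first of these with x mod 13 = 7 is 59.

59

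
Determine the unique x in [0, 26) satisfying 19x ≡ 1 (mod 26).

11

The inverse of 19 mod 26 is 11 (since 19·11 = 209 ≡ 1).
So x ≡ 11·1 = 11 ≡ 11 (mod 26).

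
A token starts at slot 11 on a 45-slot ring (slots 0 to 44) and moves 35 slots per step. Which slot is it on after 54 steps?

11

54·35 = 1890.
1890 − 42·45 = 0, so 1890 ≡ 0 (mod 45).
(11 + 0) mod 45 = 11.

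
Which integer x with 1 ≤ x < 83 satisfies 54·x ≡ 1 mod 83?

20

54·20 = 1080 = 13·83 + 1, so 54⁻¹ ≡ 20 (mod 83).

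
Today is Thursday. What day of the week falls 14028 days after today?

Thursday

Dividing 14028 by 7 gives quotient 2004 and remainder 0.
Thursday + 0 days → Thursday.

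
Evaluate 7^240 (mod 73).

By repeated squaring mod 73: 7^1≡7, 7^2≡49, 7^4≡65, 7^8≡64, 7^16≡8, 7^32≡64, 7^64≡8, 7^128≡64.
Since 240 = 16 + 32 + 64 + 128 in binary, 7^240 ≡ 8·64·8·64 ≡ 1 (mod 73).

1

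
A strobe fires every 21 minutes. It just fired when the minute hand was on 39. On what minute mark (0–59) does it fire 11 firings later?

30

11·21 = 231.
231 − 3·60 = 51, so 231 ≡ 51 (mod 60).
(39 + 51) mod 60 = 30.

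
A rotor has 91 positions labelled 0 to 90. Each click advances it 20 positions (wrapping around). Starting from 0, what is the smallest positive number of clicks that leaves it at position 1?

20·41 = 820 = 9·91 + 1, so 20⁻¹ ≡ 41 (mod 91).

41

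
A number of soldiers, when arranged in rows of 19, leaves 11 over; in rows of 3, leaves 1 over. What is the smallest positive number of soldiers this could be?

49

x ≡ 1 (mod 3) gives x ∈ {1, 4, 7, 10, 13, 16, 19, 22, …}.
The first of these with x mod 19 = 11 is 49.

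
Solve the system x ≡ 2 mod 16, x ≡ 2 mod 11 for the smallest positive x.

x ≡ 2 (mod 11) gives x ∈ {2}.
The first of these with x mod 16 = 2 is 2.

2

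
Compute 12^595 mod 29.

Square-and-reduce mod 29: 12^1≡12, 12^2≡28, 12^4≡1, 12^8≡1, 12^16≡1, 12^32≡1, 12^64≡1, 12^128≡1, 12^256≡1, 12^512≡1.
Since 595 = 1 + 2 + 16 + 64 + 512 in binary, 12^595 ≡ 12·28·1·1·1 ≡ 17 (mod 29).

17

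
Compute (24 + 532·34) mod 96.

64

532·34 = 18088.
18088 − 188·96 = 40, so 18088 ≡ 40 (mod 96).
(24 + 40) mod 96 = 64.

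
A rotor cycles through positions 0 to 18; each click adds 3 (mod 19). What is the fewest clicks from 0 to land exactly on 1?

3·13 = 39 = 2·19 + 1, so 3⁻¹ ≡ 13 (mod 19).

13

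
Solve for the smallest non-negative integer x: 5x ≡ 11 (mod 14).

5

The inverse of 5 mod 14 is 3 (since 5·3 = 15 ≡ 1).
Multiplying both sides by 3: x ≡ 3·11 = 33 ≡ 5 (mod 14).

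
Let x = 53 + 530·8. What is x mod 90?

63

530·8 = 4240.
4240 = 47·90 + 10, so 4240 mod 90 = 10.
(53 + 10) mod 90 = 63.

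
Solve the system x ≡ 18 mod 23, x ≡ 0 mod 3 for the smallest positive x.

18

Since 3·8 ≡ 1 (mod 23), take x = 0 + 3·((18−0)·8 mod 23) = 0 + 3·6 = 18.
Check: 18 mod 23 = 18, 18 mod 3 = 0.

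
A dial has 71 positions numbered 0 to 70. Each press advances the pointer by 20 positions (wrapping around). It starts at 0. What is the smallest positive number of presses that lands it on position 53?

20⁻¹ ≡ 32 (mod 71) because 20·32 = 640 = 9·71 + 1.
Multiplying both sides by 32: x ≡ 32·53 = 1696 ≡ 63 (mod 71).

63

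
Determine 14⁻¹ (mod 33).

26

14·26 = 364 = 11·33 + 1, so 14⁻¹ ≡ 26 (mod 33).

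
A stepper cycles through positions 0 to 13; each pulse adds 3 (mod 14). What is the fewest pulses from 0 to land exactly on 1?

5

14 = 4·3 + 2
3 = 1·2 + 1
2 = 2·1 + 0
Back-substituting gives 3·5 ≡ 1 (mod 14).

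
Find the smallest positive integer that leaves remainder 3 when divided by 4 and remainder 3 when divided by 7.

3

x ≡ 3 (mod 4) gives x ∈ {3}.
The first of these with x mod 7 = 3 is 3.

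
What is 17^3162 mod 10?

9

The units digit of 17^n cycles with period 4: 7, 9, 3, 1, …
3162 leaves remainder 2 on division by 4, so 17^3162 ends in 9.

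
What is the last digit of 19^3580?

Powers of 9 mod 10 repeat with period 2: 9, 1.
3580 leaves remainder 0 on division by 2, so 19^3580 ends in 1.

1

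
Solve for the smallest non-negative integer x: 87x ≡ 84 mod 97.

11

The inverse of 87 mod 97 is 29 (since 87·29 = 2523 ≡ 1).
Multiplying both sides by 29: x ≡ 29·84 = 2436 ≡ 11 (mod 97).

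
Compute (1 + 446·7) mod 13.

3

446·7 = 3122.
3122 − 240·13 = 2, so 3122 ≡ 2 (mod 13).
(1 + 2) mod 13 = 3.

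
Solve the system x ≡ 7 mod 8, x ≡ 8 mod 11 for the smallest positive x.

63

x ≡ 7 (mod 8) gives x ∈ {7, 15, 23, 31, 39, 47, 55, 63}.
The first of these with x mod 11 = 8 is 63.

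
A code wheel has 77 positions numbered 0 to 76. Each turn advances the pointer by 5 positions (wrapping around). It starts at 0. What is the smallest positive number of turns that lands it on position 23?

20

The inverse of 5 mod 77 is 31 (since 5·31 = 155 ≡ 1).
Multiplying both sides by 31: x ≡ 31·23 = 713 ≡ 20 (mod 77).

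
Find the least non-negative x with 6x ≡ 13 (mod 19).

18

The inverse of 6 mod 19 is 16 (since 6·16 = 96 ≡ 1).
So x ≡ 16·13 = 208 ≡ 18 (mod 19).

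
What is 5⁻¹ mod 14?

5·3 = 15 = 1·14 + 1, so 5⁻¹ ≡ 3 (mod 14).

3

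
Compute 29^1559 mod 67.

37

By repeated squaring mod 67: 29^1≡29, 29^2≡37, 29^4≡29, 29^8≡37, 29^16≡29, 29^32≡37, 29^64≡29, 29^128≡37, 29^256≡29, 29^512≡37, 29^1024≡29.
1559 = 1 + 2 + 4 + 16 + 512 + 1024, so 29^1559 ≡ 29·37·29·29·37·29 ≡ 37 (mod 67).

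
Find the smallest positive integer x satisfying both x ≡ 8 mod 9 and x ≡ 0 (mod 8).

8

x ≡ 0 (mod 8) gives x ∈ {0, 8}.
The first of these with x mod 9 = 8 is 8.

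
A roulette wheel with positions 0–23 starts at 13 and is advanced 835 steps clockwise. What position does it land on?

8

835 mod 24 = 19 (since 34·24 = 816).
(13 + 19) mod 24 = 8.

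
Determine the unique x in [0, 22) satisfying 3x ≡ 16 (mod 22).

20

The inverse of 3 mod 22 is 15 (since 3·15 = 45 ≡ 1).
Multiplying both sides by 15: x ≡ 15·16 = 240 ≡ 20 (mod 22).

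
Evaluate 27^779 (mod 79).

41

By repeated squaring mod 79: 27^1≡27, 27^2≡18, 27^4≡8, 27^8≡64, 27^16≡67, 27^32≡65, 27^64≡38, 27^128≡22, 27^256≡10, 27^512≡21.
Since 779 = 1 + 2 + 8 + 256 + 512 in binary, 27^779 ≡ 27·18·64·10·21 ≡ 41 (mod 79).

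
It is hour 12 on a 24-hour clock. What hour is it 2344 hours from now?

2344 = 97·24 + 16, so 2344 mod 24 = 16.
(12 + 16) mod 24 = 4.

4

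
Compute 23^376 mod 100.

61

Successive squares of 23 mod 100: 23^1≡23, 23^2≡29, 23^4≡41, 23^8≡81, 23^16≡61, 23^32≡21, 23^64≡41, 23^128≡81, 23^256≡61.
376 = 8 + 16 + 32 + 64 + 256, so 23^376 ≡ 81·61·21·41·61 ≡ 61 (mod 100).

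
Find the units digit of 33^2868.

1

Powers of 3 mod 10 repeat with period 4: 3, 9, 7, 1.
2868 leaves remainder 0 on division by 4, so 33^2868 ends in 1.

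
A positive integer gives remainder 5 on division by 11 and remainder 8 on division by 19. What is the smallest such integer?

x ≡ 5 (mod 11) gives x ∈ {5, 16, 27}.
The first of these with x mod 19 = 8 is 27.

27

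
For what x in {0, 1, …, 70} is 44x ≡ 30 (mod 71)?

62

44⁻¹ ≡ 21 (mod 71) because 44·21 = 924 = 13·71 + 1.
Multiplying both sides by 21: x ≡ 21·30 = 630 ≡ 62 (mod 71).
Check: 44·62 = 2728 = 38·71 + 30.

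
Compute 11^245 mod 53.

By repeated squaring mod 53: 11^1≡11, 11^2≡15, 11^4≡13, 11^8≡10, 11^16≡47, 11^32≡36, 11^64≡24, 11^128≡46.
245 = 1 + 4 + 16 + 32 + 64 + 128, so 11^245 ≡ 11·13·47·36·24·46 ≡ 7 (mod 53).

7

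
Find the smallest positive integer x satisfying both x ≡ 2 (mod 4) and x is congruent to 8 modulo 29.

66

x ≡ 2 (mod 4) gives x ∈ {2, 6, 10, 14, 18, 22, 26, 30, …}.
The first of these with x mod 29 = 8 is 66.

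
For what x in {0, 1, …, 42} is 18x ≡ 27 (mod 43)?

The inverse of 18 mod 43 is 12 (since 18·12 = 216 ≡ 1).
So x ≡ 12·27 = 324 ≡ 23 (mod 43).
Check: 18·23 = 414 = 9·43 + 27.

23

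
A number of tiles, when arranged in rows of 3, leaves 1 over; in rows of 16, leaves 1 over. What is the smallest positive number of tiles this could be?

x ≡ 1 (mod 3) gives x ∈ {1}.
The first of these with x mod 16 = 1 is 1.

1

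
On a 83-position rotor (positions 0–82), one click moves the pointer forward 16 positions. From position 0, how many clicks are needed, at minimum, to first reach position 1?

26

16·26 = 416 = 5·83 + 1, so 16⁻¹ ≡ 26 (mod 83).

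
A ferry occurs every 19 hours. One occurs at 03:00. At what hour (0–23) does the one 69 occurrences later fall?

18

69·19 = 1311.
1311 mod 24 = 15 (since 54·24 = 1296).
(3 + 15) mod 24 = 18.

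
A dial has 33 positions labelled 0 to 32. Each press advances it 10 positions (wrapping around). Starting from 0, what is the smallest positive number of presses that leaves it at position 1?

10·10 = 100 = 3·33 + 1, so 10⁻¹ ≡ 10 (mod 33).

10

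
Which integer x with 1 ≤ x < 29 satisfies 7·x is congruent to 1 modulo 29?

29 = 4·7 + 1
7 = 7·1 + 0
Back-substituting gives 7·25 ≡ 1 (mod 29).

25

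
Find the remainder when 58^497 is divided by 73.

13

By repeated squaring mod 73: 58^1≡58, 58^2≡6, 58^4≡36, 58^8≡55, 58^16≡32, 58^32≡2, 58^64≡4, 58^128≡16, 58^256≡37.
Since 497 = 1 + 16 + 32 + 64 + 128 + 256 in binary, 58^497 ≡ 58·32·2·4·16·37 ≡ 13 (mod 73).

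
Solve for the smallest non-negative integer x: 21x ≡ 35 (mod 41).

29

The inverse of 21 mod 41 is 2 (since 21·2 = 42 ≡ 1).
So x ≡ 2·35 = 70 ≡ 29 (mod 41).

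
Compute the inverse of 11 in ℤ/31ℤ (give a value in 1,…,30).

17

11·17 = 187 = 6·31 + 1, so 11⁻¹ ≡ 17 (mod 31).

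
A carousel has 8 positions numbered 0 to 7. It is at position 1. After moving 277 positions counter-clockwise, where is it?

277 mod 8 = 5 (since 34·8 = 272).
(1 − 5) mod 8 = 4.

4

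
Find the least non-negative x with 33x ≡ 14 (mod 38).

33⁻¹ ≡ 15 (mod 38) because 33·15 = 495 = 13·38 + 1.
Multiplying both sides by 15: x ≡ 15·14 = 210 ≡ 20 (mod 38).

20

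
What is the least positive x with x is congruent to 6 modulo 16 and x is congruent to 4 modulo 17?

x ≡ 6 (mod 16) gives x ∈ {6, 22, 38}.
The first of these with x mod 17 = 4 is 38.

38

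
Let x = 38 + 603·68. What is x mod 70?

603·68 = 41004.
41004 = 585·70 + 54, so 41004 mod 70 = 54.
(38 + 54) mod 70 = 22.

22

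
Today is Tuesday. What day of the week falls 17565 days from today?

Thursday

17565 − 2509·7 = 2, so 17565 ≡ 2 (mod 7).
Tuesday + 2 days → Thursday.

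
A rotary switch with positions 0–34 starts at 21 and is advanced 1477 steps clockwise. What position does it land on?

1477 mod 35 = 7 (since 42·35 = 1470).
(21 + 7) mod 35 = 28.

28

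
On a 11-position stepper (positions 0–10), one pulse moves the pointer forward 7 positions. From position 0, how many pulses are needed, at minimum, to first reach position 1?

8

11 = 1·7 + 4
7 = 1·4 + 3
4 = 1·3 + 1
3 = 3·1 + 0
Back-substituting gives 7·8 ≡ 1 (mod 11).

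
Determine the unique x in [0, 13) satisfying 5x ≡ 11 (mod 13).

The inverse of 5 mod 13 is 8 (since 5·8 = 40 ≡ 1).
So x ≡ 8·11 = 88 ≡ 10 (mod 13).

10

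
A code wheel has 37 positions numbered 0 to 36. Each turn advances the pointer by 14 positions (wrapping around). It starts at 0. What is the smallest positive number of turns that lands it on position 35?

The inverse of 14 mod 37 is 8 (since 14·8 = 112 ≡ 1).
So x ≡ 8·35 = 280 ≡ 21 (mod 37).

21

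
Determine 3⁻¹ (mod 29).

10

3·10 = 30 = 1·29 + 1, so 3⁻¹ ≡ 10 (mod 29).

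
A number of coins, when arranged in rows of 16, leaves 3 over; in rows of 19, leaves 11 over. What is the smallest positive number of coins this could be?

163

Since 19·11 ≡ 1 (mod 16), take x = 11 + 19·((3−11)·11 mod 16) = 11 + 19·8 = 163.
Check: 163 mod 16 = 3, 163 mod 19 = 11.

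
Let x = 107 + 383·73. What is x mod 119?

383·73 = 27959.
27959 − 234·119 = 113, so 27959 ≡ 113 (mod 119).
(107 + 113) mod 119 = 101.

101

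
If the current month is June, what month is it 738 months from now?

December

Dividing 738 by 12 gives quotient 61 and remainder 6.
June + 6 months → December.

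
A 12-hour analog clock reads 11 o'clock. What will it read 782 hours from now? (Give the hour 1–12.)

782 − 65·12 = 2, so 782 ≡ 2 (mod 12).
11 + 2 → 1 on a 12-hour dial.

1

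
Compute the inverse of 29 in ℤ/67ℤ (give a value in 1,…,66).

29·37 = 1073 = 16·67 + 1, so 29⁻¹ ≡ 37 (mod 67).

37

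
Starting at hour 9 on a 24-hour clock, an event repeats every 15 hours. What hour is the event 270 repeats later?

270·15 = 4050.
4050 − 168·24 = 18, so 4050 ≡ 18 (mod 24).
(9 + 18) mod 24 = 3.

3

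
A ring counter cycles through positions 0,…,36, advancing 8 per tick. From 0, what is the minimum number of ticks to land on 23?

8⁻¹ ≡ 14 (mod 37) because 8·14 = 112 = 3·37 + 1.
So x ≡ 14·23 = 322 ≡ 26 (mod 37).

26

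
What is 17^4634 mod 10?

Last digits of 7^n: 7, 9, 3, 1 (period 4).
4634 mod 4 = 2, so the last digit matches 7^2 = 9.

9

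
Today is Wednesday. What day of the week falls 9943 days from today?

Saturday

Dividing 9943 by 7 gives quotient 1420 and remainder 3.
Wednesday + 3 days → Saturday.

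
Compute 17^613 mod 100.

Successive squares of 17 mod 100: 17^1≡17, 17^2≡89, 17^4≡21, 17^8≡41, 17^16≡81, 17^32≡61, 17^64≡21, 17^128≡41, 17^256≡81, 17^512≡61.
613 = 1 + 4 + 32 + 64 + 512, so 17^613 ≡ 17·21·61·21·61 ≡ 37 (mod 100).

37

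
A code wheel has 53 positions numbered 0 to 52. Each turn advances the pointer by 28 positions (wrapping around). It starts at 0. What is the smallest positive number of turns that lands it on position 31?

3

28⁻¹ ≡ 36 (mod 53) because 28·36 = 1008 = 19·53 + 1.
Multiplying both sides by 36: x ≡ 36·31 = 1116 ≡ 3 (mod 53).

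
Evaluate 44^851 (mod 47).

Successive squares of 44 mod 47: 44^1≡44, 44^2≡9, 44^4≡34, 44^8≡28, 44^16≡32, 44^32≡37, 44^64≡6, 44^128≡36, 44^256≡27, 44^512≡24.
851 = 1 + 2 + 16 + 64 + 256 + 512, so 44^851 ≡ 44·9·32·6·27·24 ≡ 46 (mod 47).

46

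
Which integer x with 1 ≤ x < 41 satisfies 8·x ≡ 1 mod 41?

8·36 = 288 = 7·41 + 1, so 8⁻¹ ≡ 36 (mod 41).

36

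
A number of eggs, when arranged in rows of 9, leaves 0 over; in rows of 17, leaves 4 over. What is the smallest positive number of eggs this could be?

x ≡ 0 (mod 9) gives x ∈ {0, 9, 18, 27, 36, 45, 54, 63, …}.
The first of these with x mod 17 = 4 is 72.

72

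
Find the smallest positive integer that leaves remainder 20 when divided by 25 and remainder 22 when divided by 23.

Since 23·12 ≡ 1 (mod 25), take x = 22 + 23·((20−22)·12 mod 25) = 22 + 23·1 = 45.
Check: 45 mod 25 = 20, 45 mod 23 = 22.

45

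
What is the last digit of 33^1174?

9

Last digits of 3^n: 3, 9, 7, 1 (period 4).
1174 mod 4 = 2, so the last digit matches 3^2 = 9.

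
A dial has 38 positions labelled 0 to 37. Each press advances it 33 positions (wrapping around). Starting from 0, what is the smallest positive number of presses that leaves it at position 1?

38 = 1·33 + 5
33 = 6·5 + 3
5 = 1·3 + 2
3 = 1·2 + 1
2 = 2·1 + 0
Back-substituting gives 33·15 ≡ 1 (mod 38).

15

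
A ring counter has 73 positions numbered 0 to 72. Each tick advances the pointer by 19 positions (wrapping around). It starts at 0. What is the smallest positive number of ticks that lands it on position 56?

19⁻¹ ≡ 50 (mod 73) because 19·50 = 950 = 13·73 + 1.
So x ≡ 50·56 = 2800 ≡ 26 (mod 73).

26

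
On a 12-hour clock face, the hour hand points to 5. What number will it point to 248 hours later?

1

248 − 20·12 = 8, so 248 ≡ 8 (mod 12).
5 + 8 → 1 on a 12-hour dial.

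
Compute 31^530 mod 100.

1

Successive squares of 31 mod 100: 31^1≡31, 31^2≡61, 31^4≡21, 31^8≡41, 31^16≡81, 31^32≡61, 31^64≡21, 31^128≡41, 31^256≡81, 31^512≡61.
Since 530 = 2 + 16 + 512 in binary, 31^530 ≡ 61·81·61 ≡ 1 (mod 100).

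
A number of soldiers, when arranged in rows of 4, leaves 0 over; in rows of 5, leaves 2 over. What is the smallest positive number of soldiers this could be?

x ≡ 0 (mod 4) gives x ∈ {0, 4, 8, 12}.
The first of these with x mod 5 = 2 is 12.

12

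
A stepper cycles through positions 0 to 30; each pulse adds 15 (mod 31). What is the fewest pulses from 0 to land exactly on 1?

29

15·29 = 435 = 14·31 + 1, so 15⁻¹ ≡ 29 (mod 31).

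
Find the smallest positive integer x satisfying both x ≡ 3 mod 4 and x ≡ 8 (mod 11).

x ≡ 3 (mod 4) gives x ∈ {3, 7, 11, 15, 19}.
The first of these with x mod 11 = 8 is 19.

19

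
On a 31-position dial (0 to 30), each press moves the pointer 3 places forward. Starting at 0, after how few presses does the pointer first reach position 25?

29

3⁻¹ ≡ 21 (mod 31) because 3·21 = 63 = 2·31 + 1.
Multiplying both sides by 21: x ≡ 21·25 = 525 ≡ 29 (mod 31).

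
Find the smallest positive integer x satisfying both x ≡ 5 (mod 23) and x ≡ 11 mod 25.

x ≡ 5 (mod 23) gives x ∈ {5, 28, 51, 74, 97, 120, 143, 166, …}.
The first of these with x mod 25 = 11 is 511.

511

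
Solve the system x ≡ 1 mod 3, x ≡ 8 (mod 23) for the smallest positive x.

Since 23·2 ≡ 1 (mod 3), take x = 8 + 23·((1−8)·2 mod 3) = 8 + 23·1 = 31.
Check: 31 mod 3 = 1, 31 mod 23 = 8.

31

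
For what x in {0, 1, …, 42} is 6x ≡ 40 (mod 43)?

The inverse of 6 mod 43 is 36 (since 6·36 = 216 ≡ 1).
So x ≡ 36·40 = 1440 ≡ 21 (mod 43).
Check: 6·21 = 126 = 2·43 + 40.

21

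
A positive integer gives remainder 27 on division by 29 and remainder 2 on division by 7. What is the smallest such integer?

x ≡ 2 (mod 7) gives x ∈ {2, 9, 16, 23, 30, 37, 44, 51, …}.
The first of these with x mod 29 = 27 is 114.

114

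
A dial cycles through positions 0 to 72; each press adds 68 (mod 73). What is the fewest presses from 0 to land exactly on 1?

29

68·29 = 1972 = 27·73 + 1, so 68⁻¹ ≡ 29 (mod 73).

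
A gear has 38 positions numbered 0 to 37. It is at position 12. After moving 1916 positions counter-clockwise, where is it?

1916 = 50·38 + 16, so 1916 mod 38 = 16.
(12 − 16) mod 38 = 34.

34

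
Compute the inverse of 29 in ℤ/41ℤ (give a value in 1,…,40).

17

41 = 1·29 + 12
29 = 2·12 + 5
12 = 2·5 + 2
5 = 2·2 + 1
2 = 2·1 + 0
Back-substituting gives 29·17 ≡ 1 (mod 41).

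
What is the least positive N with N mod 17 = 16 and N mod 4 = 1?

33

Since 4·13 ≡ 1 (mod 17), take x = 1 + 4·((16−1)·13 mod 17) = 1 + 4·8 = 33.
Check: 33 mod 17 = 16, 33 mod 4 = 1.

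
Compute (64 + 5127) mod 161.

39

5127 − 31·161 = 136, so 5127 ≡ 136 (mod 161).
(64 + 136) mod 161 = 39.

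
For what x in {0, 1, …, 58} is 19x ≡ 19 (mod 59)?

1

The inverse of 19 mod 59 is 28 (since 19·28 = 532 ≡ 1).
Multiplying both sides by 28: x ≡ 28·19 = 532 ≡ 1 (mod 59).
Check: 19·1 = 19 = 0·59 + 19.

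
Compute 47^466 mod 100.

Successive squares of 47 mod 100: 47^1≡47, 47^2≡9, 47^4≡81, 47^8≡61, 47^16≡21, 47^32≡41, 47^64≡81, 47^128≡61, 47^256≡21.
Since 466 = 2 + 16 + 64 + 128 + 256 in binary, 47^466 ≡ 9·21·81·61·21 ≡ 29 (mod 100).

29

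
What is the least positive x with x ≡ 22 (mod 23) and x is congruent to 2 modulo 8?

x ≡ 2 (mod 8) gives x ∈ {2, 10, 18, 26, 34, 42, 50, 58, …}.
The first of these with x mod 23 = 22 is 114.

114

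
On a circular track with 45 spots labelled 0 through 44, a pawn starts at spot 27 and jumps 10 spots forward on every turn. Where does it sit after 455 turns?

32

455·10 = 4550.
4550 = 101·45 + 5, so 4550 mod 45 = 5.
(27 + 5) mod 45 = 32.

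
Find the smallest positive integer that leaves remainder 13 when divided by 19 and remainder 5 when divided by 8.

13

x ≡ 5 (mod 8) gives x ∈ {5, 13}.
The first of these with x mod 19 = 13 is 13.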